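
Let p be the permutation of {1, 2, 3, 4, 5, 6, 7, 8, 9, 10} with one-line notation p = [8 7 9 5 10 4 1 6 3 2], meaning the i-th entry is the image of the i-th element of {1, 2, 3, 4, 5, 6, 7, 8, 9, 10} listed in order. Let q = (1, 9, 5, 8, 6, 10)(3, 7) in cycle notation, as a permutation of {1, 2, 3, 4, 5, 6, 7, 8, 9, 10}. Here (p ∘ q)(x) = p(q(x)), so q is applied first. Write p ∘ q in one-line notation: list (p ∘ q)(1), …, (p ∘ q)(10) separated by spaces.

Chase each element through q then p: 1 → 9 → 3; 2 → 2 → 7; 3 → 7 → 1; 4 → 4 → 5; 5 → 8 → 6; 6 → 10 → 2; 7 → 3 → 9; 8 → 6 → 4; 9 → 5 → 10; 10 → 1 → 8.
Collecting the images, p ∘ q = [3 7 1 5 6 2 9 4 10 8].

3 7 1 5 6 2 9 4 10 8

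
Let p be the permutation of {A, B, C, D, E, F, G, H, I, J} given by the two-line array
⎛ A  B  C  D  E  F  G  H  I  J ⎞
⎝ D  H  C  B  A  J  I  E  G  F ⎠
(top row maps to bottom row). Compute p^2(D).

Tracing D → B → … returns to D after 5 steps, so D lies in a 5-cycle (A D B H E).
Advancing 2 steps from D: D → B → H.

H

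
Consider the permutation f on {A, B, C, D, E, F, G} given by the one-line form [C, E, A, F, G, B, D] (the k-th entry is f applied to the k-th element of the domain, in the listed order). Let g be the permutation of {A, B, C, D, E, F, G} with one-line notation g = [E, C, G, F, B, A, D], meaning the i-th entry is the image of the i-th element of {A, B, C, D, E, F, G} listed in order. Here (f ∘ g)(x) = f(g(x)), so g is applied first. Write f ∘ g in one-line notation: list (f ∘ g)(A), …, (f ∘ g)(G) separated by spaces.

(f ∘ g)(x) = f(g(x)). Computing each image: f(g(A)) = f(E) = G, f(g(B)) = f(C) = A, f(g(C)) = f(G) = D, f(g(D)) = f(F) = B, f(g(E)) = f(B) = E, f(g(F)) = f(A) = C, f(g(G)) = f(D) = F.
Hence f ∘ g = [G A D B E C F].

G A D B E C F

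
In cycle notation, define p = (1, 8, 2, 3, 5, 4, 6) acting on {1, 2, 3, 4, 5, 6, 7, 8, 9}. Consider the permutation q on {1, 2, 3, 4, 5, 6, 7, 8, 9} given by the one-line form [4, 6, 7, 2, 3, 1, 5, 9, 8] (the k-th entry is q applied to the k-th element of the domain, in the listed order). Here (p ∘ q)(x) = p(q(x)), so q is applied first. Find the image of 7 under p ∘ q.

q(7) = 5, then p(5) = 4; composing gives (p ∘ q)(7) = 4.

4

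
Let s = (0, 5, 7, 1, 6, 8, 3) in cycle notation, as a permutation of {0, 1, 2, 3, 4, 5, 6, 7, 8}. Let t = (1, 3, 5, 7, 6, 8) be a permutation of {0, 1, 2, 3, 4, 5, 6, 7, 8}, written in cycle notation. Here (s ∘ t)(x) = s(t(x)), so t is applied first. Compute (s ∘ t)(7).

8

First apply t: t(7) = 6, then s(6) = 8. Thus (s ∘ t)(7) = 8.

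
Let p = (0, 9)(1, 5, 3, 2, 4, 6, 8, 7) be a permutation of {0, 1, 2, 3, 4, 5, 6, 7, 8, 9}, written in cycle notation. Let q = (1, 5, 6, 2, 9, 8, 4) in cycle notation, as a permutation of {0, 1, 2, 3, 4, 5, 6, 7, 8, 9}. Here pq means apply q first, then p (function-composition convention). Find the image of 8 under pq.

6

q(8) = 4, then p(4) = 6; composing gives (pq)(8) = 6.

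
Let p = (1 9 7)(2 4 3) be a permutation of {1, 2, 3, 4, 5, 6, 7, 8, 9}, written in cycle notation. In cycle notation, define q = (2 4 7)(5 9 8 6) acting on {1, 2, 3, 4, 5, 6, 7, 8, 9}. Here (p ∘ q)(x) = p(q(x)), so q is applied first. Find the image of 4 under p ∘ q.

(p ∘ q)(4) = p(q(4)). q(4) = 7, then p(7) = 1. So (p ∘ q)(4) = 1.

1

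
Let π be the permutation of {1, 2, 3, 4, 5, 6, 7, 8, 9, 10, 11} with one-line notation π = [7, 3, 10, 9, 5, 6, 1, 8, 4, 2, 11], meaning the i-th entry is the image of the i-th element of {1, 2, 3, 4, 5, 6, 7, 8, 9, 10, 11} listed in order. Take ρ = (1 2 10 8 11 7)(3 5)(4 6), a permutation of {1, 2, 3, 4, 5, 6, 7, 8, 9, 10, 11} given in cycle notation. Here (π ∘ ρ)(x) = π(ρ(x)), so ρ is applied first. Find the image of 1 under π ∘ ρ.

(π ∘ ρ)(1) = π(ρ(1)). ρ(1) = 2, then π(2) = 3. So (π ∘ ρ)(1) = 3.

3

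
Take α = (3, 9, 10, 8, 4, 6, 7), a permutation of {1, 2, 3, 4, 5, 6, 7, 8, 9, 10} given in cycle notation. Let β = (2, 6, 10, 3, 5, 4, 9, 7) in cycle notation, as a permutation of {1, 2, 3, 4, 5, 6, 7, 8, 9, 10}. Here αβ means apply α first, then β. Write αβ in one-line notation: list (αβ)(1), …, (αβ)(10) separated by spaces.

(αβ)(x) = β(α(x)). Computing each image: β(α(1)) = β(1) = 1, β(α(2)) = β(2) = 6, β(α(3)) = β(9) = 7, β(α(4)) = β(6) = 10, β(α(5)) = β(5) = 4, β(α(6)) = β(7) = 2, β(α(7)) = β(3) = 5, β(α(8)) = β(4) = 9, β(α(9)) = β(10) = 3, β(α(10)) = β(8) = 8.
Hence αβ = [1 6 7 10 4 2 5 9 3 8].

1 6 7 10 4 2 5 9 3 8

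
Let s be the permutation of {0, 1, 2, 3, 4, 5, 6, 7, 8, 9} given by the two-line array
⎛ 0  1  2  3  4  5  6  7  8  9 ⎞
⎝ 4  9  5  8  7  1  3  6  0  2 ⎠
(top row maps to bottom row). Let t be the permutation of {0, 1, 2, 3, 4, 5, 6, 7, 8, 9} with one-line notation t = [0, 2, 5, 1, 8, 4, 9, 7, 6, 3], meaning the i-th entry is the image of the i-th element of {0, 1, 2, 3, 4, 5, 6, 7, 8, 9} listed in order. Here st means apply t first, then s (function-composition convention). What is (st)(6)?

2

(st)(6) = s(t(6)). t(6) = 9, then s(9) = 2. So (st)(6) = 2.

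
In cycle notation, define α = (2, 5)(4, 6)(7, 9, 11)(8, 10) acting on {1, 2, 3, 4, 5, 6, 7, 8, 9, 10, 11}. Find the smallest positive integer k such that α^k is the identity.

The cycle type of α is (3, 2, 2, 2, 1, 1).
The order is lcm(3, 2, 2, 2) = 6.

6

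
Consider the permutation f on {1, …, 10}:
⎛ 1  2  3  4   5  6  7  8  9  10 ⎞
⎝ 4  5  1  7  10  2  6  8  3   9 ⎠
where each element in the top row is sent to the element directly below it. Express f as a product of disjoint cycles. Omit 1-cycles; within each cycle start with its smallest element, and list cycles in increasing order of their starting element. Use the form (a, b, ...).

Start at 1 and follow images: 1 → 4 → 7 → 6 → 2 → 5 → 10 → 9 → 3 → 1, giving the cycle (1, 4, 7, 6, 2, 5, 10, 9, 3).
Continuing from each remaining unvisited element yields (1, 4, 7, 6, 2, 5, 10, 9, 3).

(1, 4, 7, 6, 2, 5, 10, 9, 3)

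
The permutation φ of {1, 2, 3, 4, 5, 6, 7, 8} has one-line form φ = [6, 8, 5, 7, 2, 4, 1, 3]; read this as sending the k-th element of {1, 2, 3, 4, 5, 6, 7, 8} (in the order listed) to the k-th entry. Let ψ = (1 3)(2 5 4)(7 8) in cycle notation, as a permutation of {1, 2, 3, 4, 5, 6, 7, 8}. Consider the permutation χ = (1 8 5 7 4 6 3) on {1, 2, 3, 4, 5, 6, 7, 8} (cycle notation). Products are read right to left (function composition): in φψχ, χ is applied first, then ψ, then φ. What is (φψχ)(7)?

8

Apply the permutations in order: χ(7) = 4, then ψ(4) = 2, then φ(2) = 8. So (φψχ)(7) = 8.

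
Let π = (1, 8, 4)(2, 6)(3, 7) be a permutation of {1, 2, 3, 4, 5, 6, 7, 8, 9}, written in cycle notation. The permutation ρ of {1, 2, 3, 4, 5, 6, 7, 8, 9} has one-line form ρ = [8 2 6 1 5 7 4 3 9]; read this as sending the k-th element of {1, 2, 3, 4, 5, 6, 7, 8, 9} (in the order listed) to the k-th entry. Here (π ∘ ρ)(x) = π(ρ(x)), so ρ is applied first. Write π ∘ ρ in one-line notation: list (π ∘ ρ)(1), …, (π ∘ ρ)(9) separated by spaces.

4 6 2 8 5 3 1 7 9

Chase each element through ρ then π: 1 → 8 → 4; 2 → 2 → 6; 3 → 6 → 2; 4 → 1 → 8; 5 → 5 → 5; 6 → 7 → 3; 7 → 4 → 1; 8 → 3 → 7; 9 → 9 → 9.
So π ∘ ρ in one-line form is 4 6 2 8 5 3 1 7 9.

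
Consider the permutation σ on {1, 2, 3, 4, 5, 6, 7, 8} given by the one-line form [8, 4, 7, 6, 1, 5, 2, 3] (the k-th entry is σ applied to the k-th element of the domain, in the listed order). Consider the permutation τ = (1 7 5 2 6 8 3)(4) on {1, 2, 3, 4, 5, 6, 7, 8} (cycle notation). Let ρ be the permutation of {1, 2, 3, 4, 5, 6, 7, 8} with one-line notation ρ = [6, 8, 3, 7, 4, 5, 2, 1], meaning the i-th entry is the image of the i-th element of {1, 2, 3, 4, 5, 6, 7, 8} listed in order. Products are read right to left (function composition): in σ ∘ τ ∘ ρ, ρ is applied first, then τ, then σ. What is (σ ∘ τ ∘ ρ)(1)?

3

(σ ∘ τ ∘ ρ)(1) = σ(τ(ρ(1))). ρ(1) = 6, then τ(6) = 8, then σ(8) = 3, so the result is 3.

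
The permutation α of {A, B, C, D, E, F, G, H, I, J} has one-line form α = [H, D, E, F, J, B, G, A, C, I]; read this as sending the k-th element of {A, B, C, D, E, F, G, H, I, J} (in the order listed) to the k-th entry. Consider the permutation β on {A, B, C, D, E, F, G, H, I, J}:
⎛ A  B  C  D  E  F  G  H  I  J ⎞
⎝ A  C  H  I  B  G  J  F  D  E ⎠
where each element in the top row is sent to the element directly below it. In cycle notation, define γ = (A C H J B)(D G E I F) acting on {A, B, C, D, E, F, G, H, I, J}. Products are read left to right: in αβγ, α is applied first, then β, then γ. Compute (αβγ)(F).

Apply the permutations in order: α(F) = B, then β(B) = C, then γ(C) = H. So (αβγ)(F) = H.

H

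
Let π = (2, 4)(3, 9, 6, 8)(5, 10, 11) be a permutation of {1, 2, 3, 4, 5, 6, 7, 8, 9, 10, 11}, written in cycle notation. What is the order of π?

The disjoint cycles have lengths 4, 3, 2, 1, 1.
The order of π is the least common multiple of its cycle lengths: lcm(4, 3, 2) = 12.

12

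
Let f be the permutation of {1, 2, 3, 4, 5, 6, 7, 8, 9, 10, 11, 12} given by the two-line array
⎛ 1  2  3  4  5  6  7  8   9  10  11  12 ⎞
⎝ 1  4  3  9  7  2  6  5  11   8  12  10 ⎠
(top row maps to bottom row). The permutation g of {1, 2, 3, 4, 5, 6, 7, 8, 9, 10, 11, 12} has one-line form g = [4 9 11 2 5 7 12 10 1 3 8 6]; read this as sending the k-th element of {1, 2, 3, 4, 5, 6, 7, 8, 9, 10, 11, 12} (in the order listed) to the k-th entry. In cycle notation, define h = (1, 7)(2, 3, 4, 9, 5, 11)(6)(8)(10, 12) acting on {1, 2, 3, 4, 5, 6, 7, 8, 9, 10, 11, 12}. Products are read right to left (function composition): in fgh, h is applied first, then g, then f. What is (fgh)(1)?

(fgh)(1) = f(g(h(1))). h(1) = 7, then g(7) = 12, then f(12) = 10, so the result is 10.

10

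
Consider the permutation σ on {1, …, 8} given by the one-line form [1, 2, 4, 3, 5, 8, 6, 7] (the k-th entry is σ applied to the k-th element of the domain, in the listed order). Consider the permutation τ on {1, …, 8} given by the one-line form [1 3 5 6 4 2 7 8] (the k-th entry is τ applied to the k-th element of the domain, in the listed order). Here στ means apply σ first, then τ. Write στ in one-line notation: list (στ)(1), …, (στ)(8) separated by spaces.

1 3 6 5 4 8 2 7

For each element, apply σ then τ: 1 → 1 → 1; 2 → 2 → 3; 3 → 4 → 6; 4 → 3 → 5; 5 → 5 → 4; 6 → 8 → 8; 7 → 6 → 2; 8 → 7 → 7.
Collecting the images, στ = [1 3 6 5 4 8 2 7].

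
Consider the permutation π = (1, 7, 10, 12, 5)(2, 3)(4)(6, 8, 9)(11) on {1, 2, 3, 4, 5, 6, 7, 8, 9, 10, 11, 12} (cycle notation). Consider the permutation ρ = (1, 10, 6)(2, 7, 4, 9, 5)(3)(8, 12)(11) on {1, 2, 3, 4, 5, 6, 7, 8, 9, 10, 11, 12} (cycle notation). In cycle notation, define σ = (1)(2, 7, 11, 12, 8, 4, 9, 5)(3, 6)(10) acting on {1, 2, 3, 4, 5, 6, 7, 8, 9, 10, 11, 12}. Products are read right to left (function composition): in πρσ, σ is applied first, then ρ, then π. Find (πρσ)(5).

Apply the permutations in order: σ(5) = 2, then ρ(2) = 7, then π(7) = 10. So (πρσ)(5) = 10.

10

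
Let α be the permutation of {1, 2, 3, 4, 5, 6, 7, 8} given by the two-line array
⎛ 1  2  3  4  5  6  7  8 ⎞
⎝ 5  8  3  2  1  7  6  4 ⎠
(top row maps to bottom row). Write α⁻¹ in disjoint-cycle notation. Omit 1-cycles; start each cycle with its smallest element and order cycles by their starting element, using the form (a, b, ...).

First write α in disjoint cycles: (1, 5)(2, 8, 4)(6, 7).
Reversing each cycle (and rotating so the smallest element leads) gives α⁻¹ = (1, 5)(2, 4, 8)(6, 7).

(1, 5)(2, 4, 8)(6, 7)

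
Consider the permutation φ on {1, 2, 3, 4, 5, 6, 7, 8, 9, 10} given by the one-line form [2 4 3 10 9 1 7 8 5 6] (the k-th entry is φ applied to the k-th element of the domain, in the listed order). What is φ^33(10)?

2

Tracing 10 → 6 → … returns to 10 after 5 steps, so 10 lies in a 5-cycle (1, 2, 4, 10, 6).
Powers repeat with period 5 on this cycle, and 33 mod 5 = 3, so φ^33(10) = φ^3(10).
Advancing 3 steps from 10: 10 → 6 → 1 → 2.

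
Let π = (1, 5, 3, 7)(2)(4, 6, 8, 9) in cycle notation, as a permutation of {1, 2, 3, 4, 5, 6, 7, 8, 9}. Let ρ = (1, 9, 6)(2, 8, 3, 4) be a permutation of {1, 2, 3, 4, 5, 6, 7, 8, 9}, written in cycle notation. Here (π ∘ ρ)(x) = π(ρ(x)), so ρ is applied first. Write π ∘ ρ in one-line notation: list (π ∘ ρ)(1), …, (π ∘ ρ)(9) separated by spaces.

For each element, apply ρ then π: 1 → 9 → 4; 2 → 8 → 9; 3 → 4 → 6; 4 → 2 → 2; 5 → 5 → 3; 6 → 1 → 5; 7 → 7 → 1; 8 → 3 → 7; 9 → 6 → 8.
So π ∘ ρ in one-line form is 4 9 6 2 3 5 1 7 8.

4 9 6 2 3 5 1 7 8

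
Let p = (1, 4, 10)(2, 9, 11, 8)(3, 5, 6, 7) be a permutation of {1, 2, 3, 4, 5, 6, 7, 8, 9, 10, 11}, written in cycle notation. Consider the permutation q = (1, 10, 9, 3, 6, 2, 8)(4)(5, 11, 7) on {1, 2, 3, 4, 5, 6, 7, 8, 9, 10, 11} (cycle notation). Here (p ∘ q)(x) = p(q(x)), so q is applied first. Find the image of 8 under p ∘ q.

First apply q: q(8) = 1, then p(1) = 4. Thus (p ∘ q)(8) = 4.

4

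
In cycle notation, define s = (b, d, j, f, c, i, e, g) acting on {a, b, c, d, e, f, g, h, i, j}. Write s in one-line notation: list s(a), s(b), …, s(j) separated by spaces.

a d i j g c b h e f

Reading each image from the cycles: a→a, b→d, c→i, d→j, e→g, f→c, g→b, h→h, i→e, j→f.
So the one-line form is a d i j g c b h e f.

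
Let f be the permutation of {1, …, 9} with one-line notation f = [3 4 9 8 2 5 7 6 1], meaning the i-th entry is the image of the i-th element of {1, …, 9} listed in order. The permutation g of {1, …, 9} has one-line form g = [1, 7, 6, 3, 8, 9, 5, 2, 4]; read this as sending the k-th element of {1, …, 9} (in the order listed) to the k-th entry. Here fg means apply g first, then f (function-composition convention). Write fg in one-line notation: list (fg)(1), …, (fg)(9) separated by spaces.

3 7 5 9 6 1 2 4 8

Chase each element through g then f: 1 → 1 → 3; 2 → 7 → 7; 3 → 6 → 5; 4 → 3 → 9; 5 → 8 → 6; 6 → 9 → 1; 7 → 5 → 2; 8 → 2 → 4; 9 → 4 → 8.
So fg in one-line form is 3 7 5 9 6 1 2 4 8.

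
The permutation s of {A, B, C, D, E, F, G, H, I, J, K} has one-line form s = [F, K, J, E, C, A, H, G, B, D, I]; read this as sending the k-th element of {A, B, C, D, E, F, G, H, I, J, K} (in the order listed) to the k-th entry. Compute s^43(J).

C

Tracing J → D → … returns to J after 4 steps, so J lies in a 4-cycle (C J D E).
Since the cycle has length 4, s^43 acts on it the same as s^3 (43 mod 4 = 3).
Stepping 3 places around the cycle: J → D → E → C.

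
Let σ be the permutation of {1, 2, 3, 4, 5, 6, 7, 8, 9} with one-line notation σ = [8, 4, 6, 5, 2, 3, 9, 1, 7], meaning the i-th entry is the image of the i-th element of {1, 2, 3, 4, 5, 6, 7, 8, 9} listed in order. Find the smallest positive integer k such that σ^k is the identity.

6

Decomposing into disjoint cycles gives cycle lengths 3, 2, 2, 2.
Since disjoint cycles commute, ord(σ) = lcm(3, 2, 2, 2) = 6.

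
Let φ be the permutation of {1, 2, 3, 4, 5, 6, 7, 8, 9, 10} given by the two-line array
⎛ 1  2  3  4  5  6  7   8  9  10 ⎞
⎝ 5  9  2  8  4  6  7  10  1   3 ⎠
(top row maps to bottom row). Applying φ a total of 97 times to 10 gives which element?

Tracing 10 → 3 → … returns to 10 after 8 steps, so 10 lies in an 8-cycle (1 5 4 8 10 3 2 9).
Since the cycle has length 8, φ^97 acts on it the same as φ^1 (97 mod 8 = 1).
Stepping 1 place around the cycle: 10 → 3.

3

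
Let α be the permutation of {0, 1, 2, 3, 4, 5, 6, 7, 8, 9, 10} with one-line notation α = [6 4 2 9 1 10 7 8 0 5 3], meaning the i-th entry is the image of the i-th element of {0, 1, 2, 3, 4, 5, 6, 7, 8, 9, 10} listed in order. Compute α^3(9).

Tracing 9 → 5 → … returns to 9 after 4 steps, so 9 lies in a 4-cycle (3 9 5 10).
Advancing 3 steps from 9: 9 → 5 → 10 → 3.

3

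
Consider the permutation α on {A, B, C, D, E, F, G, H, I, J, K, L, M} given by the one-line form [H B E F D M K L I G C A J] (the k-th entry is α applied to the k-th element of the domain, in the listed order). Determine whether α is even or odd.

In disjoint-cycle form the cycle lengths are 8, 3, 1, 1.
A cycle is odd iff its length is even; α has 1 even-length cycle, so sgn(α) = (−1)^1 and α is odd.

odd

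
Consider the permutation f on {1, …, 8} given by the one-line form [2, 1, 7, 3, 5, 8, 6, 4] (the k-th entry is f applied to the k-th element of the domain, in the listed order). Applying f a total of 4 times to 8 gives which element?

Tracing 8 → 4 → … returns to 8 after 5 steps, so 8 lies in a 5-cycle (3, 7, 6, 8, 4).
Advancing 4 steps from 8: 8 → 4 → 3 → 7 → 6.

6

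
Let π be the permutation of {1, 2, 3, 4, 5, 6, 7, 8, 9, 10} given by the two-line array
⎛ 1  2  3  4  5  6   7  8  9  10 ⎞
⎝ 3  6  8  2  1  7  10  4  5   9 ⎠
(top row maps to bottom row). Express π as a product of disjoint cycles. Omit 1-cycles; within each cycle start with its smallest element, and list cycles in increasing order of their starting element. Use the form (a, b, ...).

(1, 3, 8, 4, 2, 6, 7, 10, 9, 5)

Iterating π from 1 gives 1 → 3 → 8 → 4 → 2 → 6 → 7 → 10 → 9 → 5 → 1; that is the 10-cycle (1, 3, 8, 4, 2, 6, 7, 10, 9, 5).
Repeating from the next unused element and collecting all non-trivial cycles gives (1, 3, 8, 4, 2, 6, 7, 10, 9, 5).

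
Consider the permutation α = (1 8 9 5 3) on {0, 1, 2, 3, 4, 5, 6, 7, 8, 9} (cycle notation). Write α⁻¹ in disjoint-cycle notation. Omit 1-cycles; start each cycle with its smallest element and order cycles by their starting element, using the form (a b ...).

(1 3 5 9 8)

Inverting a permutation written in cycle notation just reverses the order within every cycle.
Reversing each cycle of α and rotating so the smallest element leads gives (1 3 5 9 8).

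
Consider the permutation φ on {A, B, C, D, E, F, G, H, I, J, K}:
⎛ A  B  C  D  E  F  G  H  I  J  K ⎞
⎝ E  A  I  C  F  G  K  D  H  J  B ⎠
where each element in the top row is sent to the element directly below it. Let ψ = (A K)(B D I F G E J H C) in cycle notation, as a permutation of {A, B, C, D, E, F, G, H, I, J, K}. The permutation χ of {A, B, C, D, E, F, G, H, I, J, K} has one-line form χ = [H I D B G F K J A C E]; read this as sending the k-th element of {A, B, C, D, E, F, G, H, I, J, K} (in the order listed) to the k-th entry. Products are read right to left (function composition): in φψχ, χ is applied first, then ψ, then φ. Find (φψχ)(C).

H

(φψχ)(C) = φ(ψ(χ(C))). χ(C) = D, then ψ(D) = I, then φ(I) = H, so the result is H.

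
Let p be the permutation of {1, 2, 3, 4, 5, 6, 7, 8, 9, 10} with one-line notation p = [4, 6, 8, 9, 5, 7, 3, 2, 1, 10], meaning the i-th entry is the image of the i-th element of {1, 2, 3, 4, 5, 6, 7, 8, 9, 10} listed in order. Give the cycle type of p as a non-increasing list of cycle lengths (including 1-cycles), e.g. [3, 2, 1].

The disjoint cycles are (1, 4, 9)(2, 6, 7, 3, 8)(5)(10), with lengths 5, 3, 1, 1 in non-increasing order.

[5, 3, 1, 1]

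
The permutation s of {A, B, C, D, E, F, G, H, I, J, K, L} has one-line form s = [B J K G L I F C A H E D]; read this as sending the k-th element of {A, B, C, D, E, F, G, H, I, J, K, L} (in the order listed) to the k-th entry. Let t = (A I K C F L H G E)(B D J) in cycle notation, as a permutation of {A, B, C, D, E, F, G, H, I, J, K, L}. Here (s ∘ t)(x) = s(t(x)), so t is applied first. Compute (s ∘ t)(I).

E

(s ∘ t)(I) = s(t(I)). t(I) = K, then s(K) = E. So (s ∘ t)(I) = E.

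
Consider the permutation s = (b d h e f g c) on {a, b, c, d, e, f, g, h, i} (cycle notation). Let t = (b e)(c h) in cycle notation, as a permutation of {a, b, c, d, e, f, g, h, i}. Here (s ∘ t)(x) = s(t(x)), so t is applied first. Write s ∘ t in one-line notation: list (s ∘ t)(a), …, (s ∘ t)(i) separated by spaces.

a f e h d g c b i

For each element, apply t then s: a → a → a; b → e → f; c → h → e; d → d → h; e → b → d; f → f → g; g → g → c; h → c → b; i → i → i.
Collecting the images, s ∘ t = [a f e h d g c b i].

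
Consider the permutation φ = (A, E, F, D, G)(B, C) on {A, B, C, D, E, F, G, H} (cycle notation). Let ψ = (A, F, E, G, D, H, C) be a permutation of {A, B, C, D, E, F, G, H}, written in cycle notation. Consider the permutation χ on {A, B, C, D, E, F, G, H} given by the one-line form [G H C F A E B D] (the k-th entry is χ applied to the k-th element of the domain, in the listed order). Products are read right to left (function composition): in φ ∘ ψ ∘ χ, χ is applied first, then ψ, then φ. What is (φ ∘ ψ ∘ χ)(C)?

(φ ∘ ψ ∘ χ)(C) = φ(ψ(χ(C))). χ(C) = C, then ψ(C) = A, then φ(A) = E, so the result is E.

E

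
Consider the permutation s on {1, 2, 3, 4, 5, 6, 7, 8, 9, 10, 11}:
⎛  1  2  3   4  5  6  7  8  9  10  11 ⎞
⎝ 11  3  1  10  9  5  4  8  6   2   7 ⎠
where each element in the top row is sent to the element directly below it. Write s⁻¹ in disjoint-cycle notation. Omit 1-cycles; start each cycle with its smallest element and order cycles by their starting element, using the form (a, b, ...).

The cycle decomposition of s is (1, 11, 7, 4, 10, 2, 3)(5, 9, 6).
Reversing each cycle (and rotating so the smallest element leads) gives s⁻¹ = (1, 3, 2, 10, 4, 7, 11)(5, 6, 9).

(1, 3, 2, 10, 4, 7, 11)(5, 6, 9)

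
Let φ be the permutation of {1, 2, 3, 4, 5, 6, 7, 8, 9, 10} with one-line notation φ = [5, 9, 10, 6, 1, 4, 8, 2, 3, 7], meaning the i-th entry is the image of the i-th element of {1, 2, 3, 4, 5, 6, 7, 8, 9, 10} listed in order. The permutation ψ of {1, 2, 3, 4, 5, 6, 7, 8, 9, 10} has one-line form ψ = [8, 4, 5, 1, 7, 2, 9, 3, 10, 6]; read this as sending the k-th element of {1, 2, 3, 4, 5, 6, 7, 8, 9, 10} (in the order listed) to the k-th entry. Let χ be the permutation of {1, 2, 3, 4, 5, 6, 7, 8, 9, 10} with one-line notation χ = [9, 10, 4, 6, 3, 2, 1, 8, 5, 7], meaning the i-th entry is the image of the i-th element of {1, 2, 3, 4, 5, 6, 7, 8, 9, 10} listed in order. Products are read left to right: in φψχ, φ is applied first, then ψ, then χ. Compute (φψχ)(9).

Apply the permutations in order: φ(9) = 3, then ψ(3) = 5, then χ(5) = 3. So (φψχ)(9) = 3.

3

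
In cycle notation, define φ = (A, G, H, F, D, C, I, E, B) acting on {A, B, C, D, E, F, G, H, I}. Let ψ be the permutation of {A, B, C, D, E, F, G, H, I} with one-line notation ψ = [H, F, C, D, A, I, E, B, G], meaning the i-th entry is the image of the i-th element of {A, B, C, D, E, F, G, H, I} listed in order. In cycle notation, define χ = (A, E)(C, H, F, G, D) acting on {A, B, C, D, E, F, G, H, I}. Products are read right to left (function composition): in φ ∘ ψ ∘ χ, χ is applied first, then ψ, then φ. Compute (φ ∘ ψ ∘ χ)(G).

Chase G: χ(G) = D; ψ(D) = D; φ(D) = C. Hence (φ ∘ ψ ∘ χ)(G) = C.

C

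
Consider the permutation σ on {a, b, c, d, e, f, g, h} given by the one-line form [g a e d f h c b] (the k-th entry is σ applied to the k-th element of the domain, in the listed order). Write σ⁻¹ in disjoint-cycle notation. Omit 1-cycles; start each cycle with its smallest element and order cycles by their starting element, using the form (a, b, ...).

The cycle decomposition of σ is (a, g, c, e, f, h, b).
Reversing each cycle (and rotating so the smallest element leads) gives σ⁻¹ = (a, b, h, f, e, c, g).

(a, b, h, f, e, c, g)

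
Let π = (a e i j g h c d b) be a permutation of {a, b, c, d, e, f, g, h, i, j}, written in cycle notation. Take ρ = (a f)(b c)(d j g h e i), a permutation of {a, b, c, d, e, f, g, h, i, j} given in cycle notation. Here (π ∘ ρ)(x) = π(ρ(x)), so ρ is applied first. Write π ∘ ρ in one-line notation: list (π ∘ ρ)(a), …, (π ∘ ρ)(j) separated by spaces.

For each element, apply ρ then π: a → f → f; b → c → d; c → b → a; d → j → g; e → i → j; f → a → e; g → h → c; h → e → i; i → d → b; j → g → h.
So π ∘ ρ in one-line form is f d a g j e c i b h.

f d a g j e c i b h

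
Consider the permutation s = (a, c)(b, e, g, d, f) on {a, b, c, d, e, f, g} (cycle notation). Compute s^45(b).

b

b lies in the 5-cycle (b, e, g, d, f).
Since the cycle has length 5, s^45 acts on it the same as s^0 (45 mod 5 = 0).
So s^45(b) = b.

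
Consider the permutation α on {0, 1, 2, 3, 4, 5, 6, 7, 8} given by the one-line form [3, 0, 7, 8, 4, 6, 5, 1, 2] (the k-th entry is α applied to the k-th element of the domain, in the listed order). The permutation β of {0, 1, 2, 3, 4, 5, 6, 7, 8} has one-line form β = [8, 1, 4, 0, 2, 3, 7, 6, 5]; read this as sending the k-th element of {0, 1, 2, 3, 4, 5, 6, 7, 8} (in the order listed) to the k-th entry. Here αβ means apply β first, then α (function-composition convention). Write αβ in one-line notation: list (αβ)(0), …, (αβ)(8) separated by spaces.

2 0 4 3 7 8 1 5 6

(αβ)(x) = α(β(x)). Computing each image: α(β(0)) = α(8) = 2, α(β(1)) = α(1) = 0, α(β(2)) = α(4) = 4, α(β(3)) = α(0) = 3, α(β(4)) = α(2) = 7, α(β(5)) = α(3) = 8, α(β(6)) = α(7) = 1, α(β(7)) = α(6) = 5, α(β(8)) = α(5) = 6.
Hence αβ = [2 0 4 3 7 8 1 5 6].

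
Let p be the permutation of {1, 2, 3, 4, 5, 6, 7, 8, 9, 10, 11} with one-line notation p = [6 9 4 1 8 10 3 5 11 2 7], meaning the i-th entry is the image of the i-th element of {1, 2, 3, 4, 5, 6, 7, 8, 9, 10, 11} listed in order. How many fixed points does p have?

No element satisfies p(x) = x, so there are 0 fixed points.

0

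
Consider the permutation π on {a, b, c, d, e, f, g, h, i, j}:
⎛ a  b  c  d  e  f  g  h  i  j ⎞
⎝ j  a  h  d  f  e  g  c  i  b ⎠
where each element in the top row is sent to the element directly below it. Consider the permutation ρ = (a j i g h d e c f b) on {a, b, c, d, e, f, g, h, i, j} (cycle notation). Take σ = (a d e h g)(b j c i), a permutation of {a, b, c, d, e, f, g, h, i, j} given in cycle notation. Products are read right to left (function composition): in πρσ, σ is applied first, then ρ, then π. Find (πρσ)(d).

(πρσ)(d) = π(ρ(σ(d))). σ(d) = e, then ρ(e) = c, then π(c) = h, so the result is h.

h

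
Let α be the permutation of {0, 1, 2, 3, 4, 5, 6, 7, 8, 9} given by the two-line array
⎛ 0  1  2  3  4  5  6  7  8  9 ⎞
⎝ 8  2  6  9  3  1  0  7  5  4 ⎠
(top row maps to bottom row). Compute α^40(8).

Tracing 8 → 5 → … returns to 8 after 6 steps, so 8 lies in a 6-cycle (0 8 5 1 2 6).
Since the cycle has length 6, α^40 acts on it the same as α^4 (40 mod 6 = 4).
Advancing 4 steps from 8: 8 → 5 → 1 → 2 → 6.

6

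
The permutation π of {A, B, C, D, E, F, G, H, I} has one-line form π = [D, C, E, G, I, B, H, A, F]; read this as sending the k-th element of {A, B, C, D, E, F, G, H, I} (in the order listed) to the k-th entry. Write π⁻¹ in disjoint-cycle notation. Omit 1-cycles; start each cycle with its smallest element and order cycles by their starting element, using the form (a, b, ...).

(A, H, G, D)(B, F, I, E, C)

First write π in disjoint cycles: (A, D, G, H)(B, C, E, I, F).
Reversing each cycle (and rotating so the smallest element leads) gives π⁻¹ = (A, H, G, D)(B, F, I, E, C).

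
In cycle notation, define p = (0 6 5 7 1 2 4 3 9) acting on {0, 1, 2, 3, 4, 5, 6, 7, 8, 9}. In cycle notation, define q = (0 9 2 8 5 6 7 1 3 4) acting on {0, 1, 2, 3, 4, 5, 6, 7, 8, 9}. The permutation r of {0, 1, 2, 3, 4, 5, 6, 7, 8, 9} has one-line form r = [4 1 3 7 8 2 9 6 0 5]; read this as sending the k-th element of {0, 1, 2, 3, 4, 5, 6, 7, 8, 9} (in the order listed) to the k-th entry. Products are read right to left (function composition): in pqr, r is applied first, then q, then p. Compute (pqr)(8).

0

Apply the permutations in order: r(8) = 0, then q(0) = 9, then p(9) = 0. So (pqr)(8) = 0.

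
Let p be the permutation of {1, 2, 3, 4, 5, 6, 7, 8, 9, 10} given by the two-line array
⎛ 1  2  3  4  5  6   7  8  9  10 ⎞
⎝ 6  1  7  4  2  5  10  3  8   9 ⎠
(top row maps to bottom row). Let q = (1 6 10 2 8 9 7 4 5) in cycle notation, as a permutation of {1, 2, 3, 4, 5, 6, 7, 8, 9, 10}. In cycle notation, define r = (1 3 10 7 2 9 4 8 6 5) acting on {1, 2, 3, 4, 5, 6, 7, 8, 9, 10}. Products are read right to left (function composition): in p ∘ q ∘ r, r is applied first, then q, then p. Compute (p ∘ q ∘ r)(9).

Chase 9: r(9) = 4; q(4) = 5; p(5) = 2. Hence (p ∘ q ∘ r)(9) = 2.

2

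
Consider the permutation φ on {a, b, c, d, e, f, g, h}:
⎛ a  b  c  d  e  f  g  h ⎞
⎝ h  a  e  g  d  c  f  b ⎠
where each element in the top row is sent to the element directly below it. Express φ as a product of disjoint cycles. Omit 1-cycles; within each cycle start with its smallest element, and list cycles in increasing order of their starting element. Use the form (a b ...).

(a h b)(c e d g f)

Iterating φ from a gives a → h → b → a; that is the 3-cycle (a h b).
Continuing from each remaining unvisited element yields (a h b)(c e d g f).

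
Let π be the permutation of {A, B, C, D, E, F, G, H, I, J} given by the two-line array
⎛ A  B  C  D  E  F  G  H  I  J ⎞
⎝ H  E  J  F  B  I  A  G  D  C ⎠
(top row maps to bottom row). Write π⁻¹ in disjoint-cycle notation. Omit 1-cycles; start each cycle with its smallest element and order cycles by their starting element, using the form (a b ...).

(A G H)(B E)(C J)(D I F)

First write π in disjoint cycles: (A H G)(B E)(C J)(D F I).
Reversing each cycle (and rotating so the smallest element leads) gives π⁻¹ = (A G H)(B E)(C J)(D I F).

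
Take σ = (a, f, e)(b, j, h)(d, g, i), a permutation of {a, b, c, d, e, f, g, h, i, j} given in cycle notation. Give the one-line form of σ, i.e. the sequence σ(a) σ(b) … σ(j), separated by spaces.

f j c g a e i b d h

Image by image: a→f, b→j, c→c, d→g, e→a, f→e, g→i, h→b, i→d, j→h.
Listing these in domain order gives f j c g a e i b d h.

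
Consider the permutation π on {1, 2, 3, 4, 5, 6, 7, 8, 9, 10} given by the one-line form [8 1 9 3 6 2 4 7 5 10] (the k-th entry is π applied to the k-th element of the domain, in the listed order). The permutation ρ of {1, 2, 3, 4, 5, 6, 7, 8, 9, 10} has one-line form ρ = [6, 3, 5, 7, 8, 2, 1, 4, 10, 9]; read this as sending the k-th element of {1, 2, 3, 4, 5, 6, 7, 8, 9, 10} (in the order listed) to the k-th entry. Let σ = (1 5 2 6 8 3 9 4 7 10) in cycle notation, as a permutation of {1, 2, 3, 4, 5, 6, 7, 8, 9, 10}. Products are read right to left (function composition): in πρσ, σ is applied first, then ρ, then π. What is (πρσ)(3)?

Chase 3: σ(3) = 9; ρ(9) = 10; π(10) = 10. Hence (πρσ)(3) = 10.

10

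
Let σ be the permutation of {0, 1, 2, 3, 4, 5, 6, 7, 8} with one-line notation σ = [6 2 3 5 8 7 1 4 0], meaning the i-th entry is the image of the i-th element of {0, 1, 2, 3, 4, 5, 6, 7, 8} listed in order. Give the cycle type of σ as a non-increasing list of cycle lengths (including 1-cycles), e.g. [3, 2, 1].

[9]

The disjoint cycles are (0 6 1 2 3 5 7 4 8), with lengths 9 in non-increasing order.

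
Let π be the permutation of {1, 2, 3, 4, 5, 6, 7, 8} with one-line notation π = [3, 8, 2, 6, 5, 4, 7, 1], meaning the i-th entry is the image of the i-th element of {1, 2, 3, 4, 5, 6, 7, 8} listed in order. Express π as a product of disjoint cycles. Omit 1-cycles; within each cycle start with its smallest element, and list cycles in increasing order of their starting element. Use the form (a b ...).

Start at 1 and follow images: 1 → 3 → 2 → 8 → 1, giving the cycle (1 3 2 8).
Repeating from the next unused element and collecting all non-trivial cycles gives (1 3 2 8)(4 6).

(1 3 2 8)(4 6)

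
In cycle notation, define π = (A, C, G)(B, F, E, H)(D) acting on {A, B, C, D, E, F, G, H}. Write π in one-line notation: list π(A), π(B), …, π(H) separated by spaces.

C F G D H E A B

Image by image: A→C, B→F, C→G, D→D, E→H, F→E, G→A, H→B.
So the one-line form is C F G D H E A B.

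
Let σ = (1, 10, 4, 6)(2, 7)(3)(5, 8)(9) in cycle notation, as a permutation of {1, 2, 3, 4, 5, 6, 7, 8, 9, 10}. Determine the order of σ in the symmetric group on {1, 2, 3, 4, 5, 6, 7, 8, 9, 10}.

The cycle type of σ is (4, 2, 2, 1, 1).
The order of σ is the least common multiple of its cycle lengths: lcm(4, 2, 2) = 4.

4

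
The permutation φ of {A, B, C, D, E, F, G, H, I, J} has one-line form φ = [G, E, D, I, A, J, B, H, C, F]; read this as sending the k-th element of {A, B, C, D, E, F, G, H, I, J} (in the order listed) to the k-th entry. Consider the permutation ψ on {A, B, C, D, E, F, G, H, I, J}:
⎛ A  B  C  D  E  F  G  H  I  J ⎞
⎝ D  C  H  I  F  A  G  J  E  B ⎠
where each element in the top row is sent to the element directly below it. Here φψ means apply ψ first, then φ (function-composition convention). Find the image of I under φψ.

A

First apply ψ: ψ(I) = E, then φ(E) = A. Thus (φψ)(I) = A.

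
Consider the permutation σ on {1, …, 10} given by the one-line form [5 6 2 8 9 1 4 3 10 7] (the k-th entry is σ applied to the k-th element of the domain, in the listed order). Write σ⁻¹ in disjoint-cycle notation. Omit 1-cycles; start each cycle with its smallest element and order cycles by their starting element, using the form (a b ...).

(1 6 2 3 8 4 7 10 9 5)

The cycle decomposition of σ is (1 5 9 10 7 4 8 3 2 6).
Reversing each cycle (and rotating so the smallest element leads) gives σ⁻¹ = (1 6 2 3 8 4 7 10 9 5).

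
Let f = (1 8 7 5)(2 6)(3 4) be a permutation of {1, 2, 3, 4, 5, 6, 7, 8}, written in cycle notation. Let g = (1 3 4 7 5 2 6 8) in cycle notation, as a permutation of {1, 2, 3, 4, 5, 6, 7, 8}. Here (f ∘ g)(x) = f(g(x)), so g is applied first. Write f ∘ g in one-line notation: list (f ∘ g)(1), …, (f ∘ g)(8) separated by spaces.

4 2 3 5 6 7 1 8

(f ∘ g)(x) = f(g(x)). Computing each image: f(g(1)) = f(3) = 4, f(g(2)) = f(6) = 2, f(g(3)) = f(4) = 3, f(g(4)) = f(7) = 5, f(g(5)) = f(2) = 6, f(g(6)) = f(8) = 7, f(g(7)) = f(5) = 1, f(g(8)) = f(1) = 8.
Hence f ∘ g = [4 2 3 5 6 7 1 8].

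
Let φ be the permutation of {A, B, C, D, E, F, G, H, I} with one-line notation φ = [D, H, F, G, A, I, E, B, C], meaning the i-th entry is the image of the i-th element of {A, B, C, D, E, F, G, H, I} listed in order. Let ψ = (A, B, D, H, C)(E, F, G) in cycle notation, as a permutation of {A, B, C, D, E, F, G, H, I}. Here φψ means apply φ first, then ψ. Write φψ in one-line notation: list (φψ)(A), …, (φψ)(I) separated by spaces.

Chase each element through φ then ψ: A → D → H; B → H → C; C → F → G; D → G → E; E → A → B; F → I → I; G → E → F; H → B → D; I → C → A.
So φψ in one-line form is H C G E B I F D A.

H C G E B I F D A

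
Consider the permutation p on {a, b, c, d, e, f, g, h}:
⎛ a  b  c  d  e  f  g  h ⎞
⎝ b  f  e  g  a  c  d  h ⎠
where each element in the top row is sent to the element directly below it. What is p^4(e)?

c

Tracing e → a → … returns to e after 5 steps, so e lies in a 5-cycle (a b f c e).
Stepping 4 places around the cycle: e → a → b → f → c.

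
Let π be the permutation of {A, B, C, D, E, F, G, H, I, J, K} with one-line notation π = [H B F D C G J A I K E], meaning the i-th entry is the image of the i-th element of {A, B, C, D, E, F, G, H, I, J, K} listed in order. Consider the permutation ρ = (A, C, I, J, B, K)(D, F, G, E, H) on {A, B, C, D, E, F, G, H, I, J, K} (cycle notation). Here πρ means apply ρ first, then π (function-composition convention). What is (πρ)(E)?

A

(πρ)(E) = π(ρ(E)). ρ(E) = H, then π(H) = A. So (πρ)(E) = A.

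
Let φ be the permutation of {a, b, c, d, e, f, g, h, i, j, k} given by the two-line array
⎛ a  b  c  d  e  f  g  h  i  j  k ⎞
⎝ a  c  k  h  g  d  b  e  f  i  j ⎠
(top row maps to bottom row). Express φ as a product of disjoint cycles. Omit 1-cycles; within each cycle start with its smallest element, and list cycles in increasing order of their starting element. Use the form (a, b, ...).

(b, c, k, j, i, f, d, h, e, g)

From b: b → c → k → j → i → f → d → h → e → g → b, closing the cycle (b, c, k, j, i, f, d, h, e, g).
Repeating from the next unused element and collecting all non-trivial cycles gives (b, c, k, j, i, f, d, h, e, g).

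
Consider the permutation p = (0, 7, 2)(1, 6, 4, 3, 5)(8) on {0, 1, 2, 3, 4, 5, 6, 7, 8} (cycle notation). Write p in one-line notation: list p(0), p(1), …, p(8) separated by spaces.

7 6 0 5 3 1 4 2 8

Each element maps to the next entry in its cycle (wrapping to the front): 0↦7, 1↦6, 2↦0, 3↦5, 4↦3, 5↦1, 6↦4, 7↦2, 8↦8.
Listing these in domain order gives 7 6 0 5 3 1 4 2 8.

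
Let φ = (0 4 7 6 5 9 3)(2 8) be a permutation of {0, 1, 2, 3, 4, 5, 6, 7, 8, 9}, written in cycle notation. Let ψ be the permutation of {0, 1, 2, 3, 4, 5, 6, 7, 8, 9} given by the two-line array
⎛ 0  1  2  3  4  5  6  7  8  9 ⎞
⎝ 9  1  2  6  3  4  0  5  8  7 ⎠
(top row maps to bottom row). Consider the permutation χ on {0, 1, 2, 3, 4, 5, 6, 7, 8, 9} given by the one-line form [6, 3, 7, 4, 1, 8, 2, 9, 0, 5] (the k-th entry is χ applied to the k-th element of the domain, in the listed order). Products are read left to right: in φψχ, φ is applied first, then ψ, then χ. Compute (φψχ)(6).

Chase 6: φ(6) = 5; ψ(5) = 4; χ(4) = 1. Hence (φψχ)(6) = 1.

1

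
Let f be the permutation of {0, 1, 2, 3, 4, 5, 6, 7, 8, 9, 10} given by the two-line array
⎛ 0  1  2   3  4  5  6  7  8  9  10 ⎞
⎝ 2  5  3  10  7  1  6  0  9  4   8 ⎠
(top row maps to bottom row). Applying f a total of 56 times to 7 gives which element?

Tracing 7 → 0 → … returns to 7 after 8 steps, so 7 lies in an 8-cycle (0, 2, 3, 10, 8, 9, 4, 7).
Since the cycle has length 8, f^56 acts on it the same as f^0 (56 mod 8 = 0).
So f^56(7) = 7.

7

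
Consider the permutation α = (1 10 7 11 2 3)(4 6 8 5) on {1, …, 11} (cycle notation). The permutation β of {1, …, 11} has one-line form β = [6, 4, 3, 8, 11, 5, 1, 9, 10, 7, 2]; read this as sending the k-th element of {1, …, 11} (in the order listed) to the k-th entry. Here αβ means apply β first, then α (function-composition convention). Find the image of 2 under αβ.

(αβ)(2) = α(β(2)). β(2) = 4, then α(4) = 6. So (αβ)(2) = 6.

6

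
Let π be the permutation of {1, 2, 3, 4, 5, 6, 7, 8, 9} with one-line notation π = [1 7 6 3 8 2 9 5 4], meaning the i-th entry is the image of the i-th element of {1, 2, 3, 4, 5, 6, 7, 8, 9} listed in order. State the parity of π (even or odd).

In disjoint-cycle form the cycle lengths are 6, 2, 1.
A cycle is odd iff its length is even; π has 2 even-length cycles, so sgn(π) = (−1)^2 and π is even.

even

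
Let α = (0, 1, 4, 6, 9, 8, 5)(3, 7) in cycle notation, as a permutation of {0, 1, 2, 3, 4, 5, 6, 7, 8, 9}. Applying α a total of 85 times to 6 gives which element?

6 lies in the 7-cycle (0, 1, 4, 6, 9, 8, 5).
Since the cycle has length 7, α^85 acts on it the same as α^1 (85 mod 7 = 1).
Advancing 1 step from 6: 6 → 9.

9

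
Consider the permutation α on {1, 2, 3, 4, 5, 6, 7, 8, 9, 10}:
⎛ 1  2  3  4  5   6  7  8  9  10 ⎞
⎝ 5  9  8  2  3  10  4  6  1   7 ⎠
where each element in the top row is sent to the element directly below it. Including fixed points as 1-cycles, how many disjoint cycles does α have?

1

The cycle decomposition is (1 5 3 8 6 10 7 4 2 9), which has 1 cycle (counting 1-cycles).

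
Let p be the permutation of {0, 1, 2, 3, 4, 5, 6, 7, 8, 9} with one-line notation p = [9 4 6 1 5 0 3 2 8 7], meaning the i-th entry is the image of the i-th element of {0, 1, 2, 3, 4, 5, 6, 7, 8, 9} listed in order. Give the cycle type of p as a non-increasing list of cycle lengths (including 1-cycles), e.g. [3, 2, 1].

[9, 1]

The disjoint cycles are (0, 9, 7, 2, 6, 3, 1, 4, 5)(8), with lengths 9, 1 in non-increasing order.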